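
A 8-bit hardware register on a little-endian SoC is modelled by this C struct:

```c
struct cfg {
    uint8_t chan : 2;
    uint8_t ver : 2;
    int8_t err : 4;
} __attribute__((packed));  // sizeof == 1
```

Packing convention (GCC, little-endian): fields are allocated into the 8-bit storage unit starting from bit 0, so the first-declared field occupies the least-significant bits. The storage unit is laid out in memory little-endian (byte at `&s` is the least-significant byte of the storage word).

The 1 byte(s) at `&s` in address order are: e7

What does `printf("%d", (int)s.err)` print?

[0]=0xe7 (little-endian) → word 0xe7
chan:2 @ bit 0 → (0xe7>>0)&0x3 = 0x3
ver:2 @ bit 2 → (0xe7>>2)&0x3 = 0x1
err:4 @ bit 4 → (0xe7>>4)&0xf = 0xe  ←
err signed 4b, MSB=1: 14 - 16 = -2

-2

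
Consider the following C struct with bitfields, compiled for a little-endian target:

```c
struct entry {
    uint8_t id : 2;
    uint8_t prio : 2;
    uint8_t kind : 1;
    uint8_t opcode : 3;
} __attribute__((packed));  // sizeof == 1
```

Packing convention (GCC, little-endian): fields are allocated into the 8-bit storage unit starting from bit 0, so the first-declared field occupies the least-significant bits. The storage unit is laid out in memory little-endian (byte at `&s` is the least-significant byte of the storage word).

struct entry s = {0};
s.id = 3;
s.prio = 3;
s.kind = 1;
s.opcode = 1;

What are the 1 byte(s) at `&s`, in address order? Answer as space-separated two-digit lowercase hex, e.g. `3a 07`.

3f

id:2 = 3 → 0x3 << 0 → word 0x03
prio:2 = 3 → 0x3 << 2 → word 0x0f
kind:1 = 1 → 0x1 << 4 → word 0x1f
opcode:3 = 1 → 0x1 << 5 → word 0x3f
word = 0x3f → little-endian bytes:
  [0]=0x3f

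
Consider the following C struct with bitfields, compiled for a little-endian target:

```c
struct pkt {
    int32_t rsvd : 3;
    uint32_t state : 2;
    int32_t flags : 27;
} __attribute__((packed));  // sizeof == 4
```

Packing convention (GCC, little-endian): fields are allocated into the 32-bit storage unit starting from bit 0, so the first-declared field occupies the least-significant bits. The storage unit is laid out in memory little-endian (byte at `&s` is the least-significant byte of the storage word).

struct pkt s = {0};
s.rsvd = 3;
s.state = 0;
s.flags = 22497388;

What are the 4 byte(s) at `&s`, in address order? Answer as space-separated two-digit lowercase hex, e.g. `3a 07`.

83 0d e9 2a

rsvd:3 = 3 → 0x3 << 0 → word 0x00000003
state:2 = 0 → 0x0 << 3 → word 0x00000003
flags:27 = 22497388 → 0x157486c << 5 → word 0x2ae90d83
word = 0x2ae90d83 → little-endian bytes:
  [0]=0x83  [1]=0x0d  [2]=0xe9  [3]=0x2a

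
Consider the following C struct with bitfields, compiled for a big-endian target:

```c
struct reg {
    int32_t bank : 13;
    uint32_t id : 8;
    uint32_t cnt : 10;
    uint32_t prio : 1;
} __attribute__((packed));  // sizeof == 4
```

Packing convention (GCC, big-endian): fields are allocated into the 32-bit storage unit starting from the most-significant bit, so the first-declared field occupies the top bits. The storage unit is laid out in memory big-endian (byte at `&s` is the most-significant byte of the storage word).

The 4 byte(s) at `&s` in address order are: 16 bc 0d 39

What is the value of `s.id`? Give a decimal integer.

[0]=0x16 [1]=0xbc [2]=0x0d [3]=0x39 (big-endian) → word 0x16bc0d39
bank [19+:13] = (word>>19) & 0x1fff = 727
id [11+:8] = (word>>11) & 0xff = 129  ←
cnt [1+:10] = (word>>1) & 0x3ff = 668
prio [0+:1] = (word>>0) & 0x1 = 1

129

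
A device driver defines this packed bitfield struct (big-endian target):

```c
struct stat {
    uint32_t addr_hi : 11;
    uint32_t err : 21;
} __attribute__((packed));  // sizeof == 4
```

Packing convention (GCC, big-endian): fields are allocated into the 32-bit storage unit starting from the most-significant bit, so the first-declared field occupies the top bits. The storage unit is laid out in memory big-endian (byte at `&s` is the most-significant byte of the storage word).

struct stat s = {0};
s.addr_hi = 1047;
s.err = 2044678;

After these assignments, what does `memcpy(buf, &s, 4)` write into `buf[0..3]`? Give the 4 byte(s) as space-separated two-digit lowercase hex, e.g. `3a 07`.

82 ff 33 06

addr_hi (11b) val=1047 bits=0x417 at bit 21: 0x82e00000
err (21b) val=2044678 bits=0x1f3306 at bit 0: 0x82ff3306
word = 0x82ff3306 → big-endian bytes:
  [0]=0x82  [1]=0xff  [2]=0x33  [3]=0x06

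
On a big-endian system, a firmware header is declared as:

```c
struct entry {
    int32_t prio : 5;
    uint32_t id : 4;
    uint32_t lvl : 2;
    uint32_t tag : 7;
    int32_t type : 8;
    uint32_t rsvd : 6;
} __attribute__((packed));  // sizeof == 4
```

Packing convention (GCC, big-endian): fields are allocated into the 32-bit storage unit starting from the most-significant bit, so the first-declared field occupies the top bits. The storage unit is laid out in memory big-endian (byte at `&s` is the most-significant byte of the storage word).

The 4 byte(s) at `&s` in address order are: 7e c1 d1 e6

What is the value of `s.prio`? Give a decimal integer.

[0]=0x7e [1]=0xc1 [2]=0xd1 [3]=0xe6 (big-endian) → word 0x7ec1d1e6
prio:5 @ bit 27 → (0x7ec1d1e6>>27)&0x1f = 0xf  ←
id:4 @ bit 23 → (0x7ec1d1e6>>23)&0xf = 0xd
lvl:2 @ bit 21 → (0x7ec1d1e6>>21)&0x3 = 0x2
tag:7 @ bit 14 → (0x7ec1d1e6>>14)&0x7f = 0x7
type:8 @ bit 6 → (0x7ec1d1e6>>6)&0xff = 0x47
rsvd:6 @ bit 0 → (0x7ec1d1e6>>0)&0x3f = 0x26
prio signed 5b, MSB=0: value = 15

15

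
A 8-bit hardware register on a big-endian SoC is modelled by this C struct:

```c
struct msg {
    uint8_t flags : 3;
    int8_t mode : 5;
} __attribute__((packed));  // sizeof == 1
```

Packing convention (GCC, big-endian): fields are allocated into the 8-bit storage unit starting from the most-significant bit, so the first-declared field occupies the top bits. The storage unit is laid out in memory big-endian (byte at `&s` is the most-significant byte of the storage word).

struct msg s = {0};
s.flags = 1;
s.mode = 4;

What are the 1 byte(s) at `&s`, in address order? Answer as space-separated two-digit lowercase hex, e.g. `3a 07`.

24

[5+:3] flags=1 & 0x7 = 0x1; word=0x20
[0+:5] mode=4 & 0x1f = 0x4; word=0x24
word = 0x24 → big-endian bytes:
  [0]=0x24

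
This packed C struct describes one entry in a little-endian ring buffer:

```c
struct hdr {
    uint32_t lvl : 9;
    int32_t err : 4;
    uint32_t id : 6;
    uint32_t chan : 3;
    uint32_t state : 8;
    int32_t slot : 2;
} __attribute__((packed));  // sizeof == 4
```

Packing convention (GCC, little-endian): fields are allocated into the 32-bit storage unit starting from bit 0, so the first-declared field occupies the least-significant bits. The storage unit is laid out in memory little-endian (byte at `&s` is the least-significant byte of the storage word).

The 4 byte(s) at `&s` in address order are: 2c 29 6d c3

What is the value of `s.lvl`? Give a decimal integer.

300

[0]=0x2c [1]=0x29 [2]=0x6d [3]=0xc3 (little-endian) → word 0xc36d292c
lvl:9 @ bit 0 → (0xc36d292c>>0)&0x1ff = 0x12c  ←
err:4 @ bit 9 → (0xc36d292c>>9)&0xf = 0x4
id:6 @ bit 13 → (0xc36d292c>>13)&0x3f = 0x29
chan:3 @ bit 19 → (0xc36d292c>>19)&0x7 = 0x5
state:8 @ bit 22 → (0xc36d292c>>22)&0xff = 0xd
slot:2 @ bit 30 → (0xc36d292c>>30)&0x3 = 0x3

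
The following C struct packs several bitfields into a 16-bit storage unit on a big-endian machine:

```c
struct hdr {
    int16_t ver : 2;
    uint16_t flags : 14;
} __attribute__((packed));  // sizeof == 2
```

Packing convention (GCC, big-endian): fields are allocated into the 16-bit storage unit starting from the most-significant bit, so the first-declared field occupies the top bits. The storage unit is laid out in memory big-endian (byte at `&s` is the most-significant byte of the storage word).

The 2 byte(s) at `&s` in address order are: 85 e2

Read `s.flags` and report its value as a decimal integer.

[0]=0x85 [1]=0xe2 (big-endian) → word 0x85e2
ver:2 @ bit 14 → (0x85e2>>14)&0x3 = 0x2
flags:14 @ bit 0 → (0x85e2>>0)&0x3fff = 0x5e2  ←

1506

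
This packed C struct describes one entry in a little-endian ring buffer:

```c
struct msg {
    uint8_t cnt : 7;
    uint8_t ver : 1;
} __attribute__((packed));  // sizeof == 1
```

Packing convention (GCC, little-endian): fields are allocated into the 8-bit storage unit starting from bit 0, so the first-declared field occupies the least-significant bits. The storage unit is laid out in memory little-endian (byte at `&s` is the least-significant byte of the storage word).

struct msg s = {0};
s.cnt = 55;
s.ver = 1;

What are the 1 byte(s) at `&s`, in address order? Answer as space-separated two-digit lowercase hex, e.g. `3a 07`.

b7

[0+:7] cnt=55 & 0x7f = 0x37; word=0x37
[7+:1] ver=1 & 0x1 = 0x1; word=0xb7
word = 0xb7 → little-endian bytes:
  [0]=0xb7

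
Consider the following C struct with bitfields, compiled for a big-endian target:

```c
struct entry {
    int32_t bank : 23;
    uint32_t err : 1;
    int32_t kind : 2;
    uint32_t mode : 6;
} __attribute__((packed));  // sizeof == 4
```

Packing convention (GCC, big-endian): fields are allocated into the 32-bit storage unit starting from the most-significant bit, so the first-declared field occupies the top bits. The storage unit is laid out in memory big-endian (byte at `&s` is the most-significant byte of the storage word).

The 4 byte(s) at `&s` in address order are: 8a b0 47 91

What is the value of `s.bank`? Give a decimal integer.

-3844061

[0]=0x8a [1]=0xb0 [2]=0x47 [3]=0x91 (big-endian) → word 0x8ab04791
bank:23 @ bit 9 → (0x8ab04791>>9)&0x7fffff = 0x455823  ←
err:1 @ bit 8 → (0x8ab04791>>8)&0x1 = 0x1
kind:2 @ bit 6 → (0x8ab04791>>6)&0x3 = 0x2
mode:6 @ bit 0 → (0x8ab04791>>0)&0x3f = 0x11
bank signed 23b, MSB=1: 4544547 - 8388608 = -3844061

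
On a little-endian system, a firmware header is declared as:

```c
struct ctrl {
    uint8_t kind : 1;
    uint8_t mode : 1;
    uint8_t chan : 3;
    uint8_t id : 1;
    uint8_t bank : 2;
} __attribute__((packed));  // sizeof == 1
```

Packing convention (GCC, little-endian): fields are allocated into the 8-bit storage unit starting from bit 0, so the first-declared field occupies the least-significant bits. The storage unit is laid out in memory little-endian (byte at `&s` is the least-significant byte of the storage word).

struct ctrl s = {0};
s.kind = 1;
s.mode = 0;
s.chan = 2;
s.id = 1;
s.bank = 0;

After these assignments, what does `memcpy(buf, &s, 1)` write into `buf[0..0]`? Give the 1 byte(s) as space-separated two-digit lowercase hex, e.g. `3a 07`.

29

[0+:1] kind=1 & 0x1 = 0x1; word=0x01
[1+:1] mode=0 & 0x1 = 0x0; word=0x01
[2+:3] chan=2 & 0x7 = 0x2; word=0x09
[5+:1] id=1 & 0x1 = 0x1; word=0x29
[6+:2] bank=0 & 0x3 = 0x0; word=0x29
word = 0x29 → little-endian bytes:
  [0]=0x29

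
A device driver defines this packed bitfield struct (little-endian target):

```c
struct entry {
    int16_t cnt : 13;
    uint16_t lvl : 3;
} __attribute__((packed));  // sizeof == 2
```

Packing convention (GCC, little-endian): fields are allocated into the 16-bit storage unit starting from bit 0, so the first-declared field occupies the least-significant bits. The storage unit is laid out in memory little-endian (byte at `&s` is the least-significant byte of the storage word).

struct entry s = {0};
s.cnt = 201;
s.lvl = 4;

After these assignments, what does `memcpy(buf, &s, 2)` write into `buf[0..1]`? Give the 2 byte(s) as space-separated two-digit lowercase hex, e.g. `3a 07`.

c9 80

cnt (13b) val=201 bits=0xc9 at bit 0: 0x00c9
lvl (3b) val=4 bits=0x4 at bit 13: 0x80c9
word = 0x80c9 → little-endian bytes:
  [0]=0xc9  [1]=0x80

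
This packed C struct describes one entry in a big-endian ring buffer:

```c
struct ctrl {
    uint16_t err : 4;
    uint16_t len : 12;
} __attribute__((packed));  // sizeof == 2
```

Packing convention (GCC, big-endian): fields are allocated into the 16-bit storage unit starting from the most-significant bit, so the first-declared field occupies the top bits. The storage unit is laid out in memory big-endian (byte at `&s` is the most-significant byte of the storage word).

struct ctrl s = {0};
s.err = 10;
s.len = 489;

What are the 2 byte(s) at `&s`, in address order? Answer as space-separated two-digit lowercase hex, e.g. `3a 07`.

a1 e9

err:4 = 10 → 0xa << 12 → word 0xa000
len:12 = 489 → 0x1e9 << 0 → word 0xa1e9
word = 0xa1e9 → big-endian bytes:
  [0]=0xa1  [1]=0xe9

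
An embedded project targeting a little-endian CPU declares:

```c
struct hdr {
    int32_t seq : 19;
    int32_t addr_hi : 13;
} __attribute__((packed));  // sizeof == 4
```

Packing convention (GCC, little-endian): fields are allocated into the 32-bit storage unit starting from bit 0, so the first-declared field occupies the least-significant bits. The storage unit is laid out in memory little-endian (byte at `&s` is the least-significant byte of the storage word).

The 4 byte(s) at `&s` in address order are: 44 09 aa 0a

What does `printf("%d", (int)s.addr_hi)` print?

341

[0]=0x44 [1]=0x09 [2]=0xaa [3]=0x0a (little-endian) → word 0x0aaa0944
seq [0+:19] = (word>>0) & 0x7ffff = 133444
addr_hi [19+:13] = (word>>19) & 0x1fff = 341  ←
addr_hi signed 13b, MSB=0: value = 341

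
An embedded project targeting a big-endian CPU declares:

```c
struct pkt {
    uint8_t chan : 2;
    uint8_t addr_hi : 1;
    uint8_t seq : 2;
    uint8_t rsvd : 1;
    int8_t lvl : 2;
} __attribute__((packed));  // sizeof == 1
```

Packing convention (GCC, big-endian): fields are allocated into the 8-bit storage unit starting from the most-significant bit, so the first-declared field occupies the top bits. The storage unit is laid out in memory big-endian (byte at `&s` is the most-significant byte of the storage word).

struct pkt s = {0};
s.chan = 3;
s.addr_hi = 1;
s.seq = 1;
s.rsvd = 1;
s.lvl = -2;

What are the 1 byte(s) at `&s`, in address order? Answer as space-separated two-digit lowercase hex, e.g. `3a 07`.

[6+:2] chan=3 & 0x3 = 0x3; word=0xc0
[5+:1] addr_hi=1 & 0x1 = 0x1; word=0xe0
[3+:2] seq=1 & 0x3 = 0x1; word=0xe8
[2+:1] rsvd=1 & 0x1 = 0x1; word=0xec
[0+:2] lvl=-2 & 0x3 = 0x2; word=0xee
word = 0xee → big-endian bytes:
  [0]=0xee

ee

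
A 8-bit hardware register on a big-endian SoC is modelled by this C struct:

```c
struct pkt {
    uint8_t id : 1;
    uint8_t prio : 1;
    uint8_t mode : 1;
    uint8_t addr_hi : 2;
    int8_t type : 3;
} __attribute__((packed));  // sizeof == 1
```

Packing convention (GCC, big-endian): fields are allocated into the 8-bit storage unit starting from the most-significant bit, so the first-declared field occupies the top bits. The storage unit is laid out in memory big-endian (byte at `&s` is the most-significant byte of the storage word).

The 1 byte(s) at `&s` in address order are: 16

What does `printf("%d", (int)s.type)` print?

[0]=0x16 (big-endian) → word 0x16
id:1 @ bit 7 → (0x16>>7)&0x1 = 0x0
prio:1 @ bit 6 → (0x16>>6)&0x1 = 0x0
mode:1 @ bit 5 → (0x16>>5)&0x1 = 0x0
addr_hi:2 @ bit 3 → (0x16>>3)&0x3 = 0x2
type:3 @ bit 0 → (0x16>>0)&0x7 = 0x6  ←
type signed 3b, MSB=1: 6 - 8 = -2

-2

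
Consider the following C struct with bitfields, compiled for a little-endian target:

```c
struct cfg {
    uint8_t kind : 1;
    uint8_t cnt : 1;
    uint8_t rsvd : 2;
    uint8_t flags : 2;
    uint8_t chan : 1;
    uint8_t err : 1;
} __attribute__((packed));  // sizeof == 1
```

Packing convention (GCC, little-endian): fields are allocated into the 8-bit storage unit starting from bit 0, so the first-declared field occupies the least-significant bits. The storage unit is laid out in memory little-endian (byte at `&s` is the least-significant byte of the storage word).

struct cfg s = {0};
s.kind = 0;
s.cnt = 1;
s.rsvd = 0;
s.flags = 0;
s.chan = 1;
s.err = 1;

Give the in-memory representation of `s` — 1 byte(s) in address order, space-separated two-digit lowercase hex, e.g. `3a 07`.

[0+:1] kind=0 & 0x1 = 0x0; word=0x00
[1+:1] cnt=1 & 0x1 = 0x1; word=0x02
[2+:2] rsvd=0 & 0x3 = 0x0; word=0x02
[4+:2] flags=0 & 0x3 = 0x0; word=0x02
[6+:1] chan=1 & 0x1 = 0x1; word=0x42
[7+:1] err=1 & 0x1 = 0x1; word=0xc2
word = 0xc2 → little-endian bytes:
  [0]=0xc2

c2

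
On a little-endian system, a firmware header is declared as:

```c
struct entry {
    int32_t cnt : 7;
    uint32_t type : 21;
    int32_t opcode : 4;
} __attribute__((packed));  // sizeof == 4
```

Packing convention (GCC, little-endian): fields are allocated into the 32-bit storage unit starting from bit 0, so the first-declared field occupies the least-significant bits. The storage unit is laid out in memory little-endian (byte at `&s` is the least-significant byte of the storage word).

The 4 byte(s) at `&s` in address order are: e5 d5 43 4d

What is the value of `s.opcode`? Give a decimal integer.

[0]=0xe5 [1]=0xd5 [2]=0x43 [3]=0x4d (little-endian) → word 0x4d43d5e5
cnt [0+:7] = (word>>0) & 0x7f = 101
type [7+:21] = (word>>7) & 0x1fffff = 1738667
opcode [28+:4] = (word>>28) & 0xf = 4  ←
opcode signed 4b, MSB=0: value = 4

4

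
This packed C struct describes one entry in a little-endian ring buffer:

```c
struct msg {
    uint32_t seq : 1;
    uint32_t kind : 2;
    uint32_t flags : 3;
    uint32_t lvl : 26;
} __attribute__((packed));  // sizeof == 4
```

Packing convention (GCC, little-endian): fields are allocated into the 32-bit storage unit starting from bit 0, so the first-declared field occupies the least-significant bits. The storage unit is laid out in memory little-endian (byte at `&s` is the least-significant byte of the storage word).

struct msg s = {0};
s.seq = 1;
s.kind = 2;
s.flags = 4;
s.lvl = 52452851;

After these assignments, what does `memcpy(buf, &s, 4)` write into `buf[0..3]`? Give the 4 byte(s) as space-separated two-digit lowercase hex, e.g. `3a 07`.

seq (1b) val=1 bits=0x1 at bit 0: 0x00000001
kind (2b) val=2 bits=0x2 at bit 1: 0x00000005
flags (3b) val=4 bits=0x4 at bit 3: 0x00000025
lvl (26b) val=52452851 bits=0x3205df3 at bit 6: 0xc8177ce5
word = 0xc8177ce5 → little-endian bytes:
  [0]=0xe5  [1]=0x7c  [2]=0x17  [3]=0xc8

e5 7c 17 c8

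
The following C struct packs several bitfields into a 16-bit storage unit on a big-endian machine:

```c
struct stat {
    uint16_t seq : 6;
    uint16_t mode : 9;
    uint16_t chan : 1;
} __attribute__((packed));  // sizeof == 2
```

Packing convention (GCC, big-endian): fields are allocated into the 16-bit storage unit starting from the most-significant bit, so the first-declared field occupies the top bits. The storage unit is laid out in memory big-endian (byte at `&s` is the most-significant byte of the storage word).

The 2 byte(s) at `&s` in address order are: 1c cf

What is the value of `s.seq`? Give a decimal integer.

7

[0]=0x1c [1]=0xcf (big-endian) → word 0x1ccf
seq:6 @ bit 10 → (0x1ccf>>10)&0x3f = 0x7  ←
mode:9 @ bit 1 → (0x1ccf>>1)&0x1ff = 0x67
chan:1 @ bit 0 → (0x1ccf>>0)&0x1 = 0x1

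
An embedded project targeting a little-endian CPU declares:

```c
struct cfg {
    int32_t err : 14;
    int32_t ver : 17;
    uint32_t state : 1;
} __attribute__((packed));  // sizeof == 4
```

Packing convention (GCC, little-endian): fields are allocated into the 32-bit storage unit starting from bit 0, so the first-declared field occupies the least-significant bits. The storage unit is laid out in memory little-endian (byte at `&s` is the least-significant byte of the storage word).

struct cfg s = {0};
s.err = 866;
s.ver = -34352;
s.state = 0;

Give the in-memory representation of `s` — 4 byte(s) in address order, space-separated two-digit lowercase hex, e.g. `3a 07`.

62 03 74 5e

err:14 = 866 → 0x362 << 0 → word 0x00000362
ver:17 = -34352 → 0x179d0 << 14 → word 0x5e740362
state:1 = 0 → 0x0 << 31 → word 0x5e740362
word = 0x5e740362 → little-endian bytes:
  [0]=0x62  [1]=0x03  [2]=0x74  [3]=0x5e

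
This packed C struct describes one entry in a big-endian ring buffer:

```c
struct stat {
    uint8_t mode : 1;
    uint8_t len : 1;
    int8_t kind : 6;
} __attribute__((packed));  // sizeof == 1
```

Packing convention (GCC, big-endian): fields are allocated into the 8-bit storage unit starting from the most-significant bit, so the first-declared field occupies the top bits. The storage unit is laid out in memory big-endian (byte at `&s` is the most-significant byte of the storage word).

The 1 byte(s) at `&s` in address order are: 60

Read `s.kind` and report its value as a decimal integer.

-32

[0]=0x60 (big-endian) → word 0x60
mode:1 @ bit 7 → (0x60>>7)&0x1 = 0x0
len:1 @ bit 6 → (0x60>>6)&0x1 = 0x1
kind:6 @ bit 0 → (0x60>>0)&0x3f = 0x20  ←
kind signed 6b, MSB=1: 32 - 64 = -32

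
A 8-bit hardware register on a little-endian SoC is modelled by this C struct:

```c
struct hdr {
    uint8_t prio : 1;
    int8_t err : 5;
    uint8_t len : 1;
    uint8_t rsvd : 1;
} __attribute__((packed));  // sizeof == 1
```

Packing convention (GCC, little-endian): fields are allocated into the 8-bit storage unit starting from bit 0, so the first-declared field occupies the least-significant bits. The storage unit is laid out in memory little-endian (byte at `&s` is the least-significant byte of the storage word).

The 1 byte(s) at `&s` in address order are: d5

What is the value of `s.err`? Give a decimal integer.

[0]=0xd5 (little-endian) → word 0xd5
prio:1 @ bit 0 → (0xd5>>0)&0x1 = 0x1
err:5 @ bit 1 → (0xd5>>1)&0x1f = 0xa  ←
len:1 @ bit 6 → (0xd5>>6)&0x1 = 0x1
rsvd:1 @ bit 7 → (0xd5>>7)&0x1 = 0x1
err signed 5b, MSB=0: value = 10

10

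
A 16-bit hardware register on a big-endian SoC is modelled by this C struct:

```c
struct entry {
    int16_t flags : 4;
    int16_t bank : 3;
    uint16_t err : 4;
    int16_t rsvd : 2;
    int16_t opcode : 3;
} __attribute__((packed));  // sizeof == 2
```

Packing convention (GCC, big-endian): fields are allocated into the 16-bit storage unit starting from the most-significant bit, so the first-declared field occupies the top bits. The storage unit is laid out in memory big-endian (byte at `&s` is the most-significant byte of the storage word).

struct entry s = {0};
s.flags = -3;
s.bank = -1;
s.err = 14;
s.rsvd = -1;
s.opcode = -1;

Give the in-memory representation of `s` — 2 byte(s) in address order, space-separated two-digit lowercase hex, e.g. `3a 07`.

flags (4b) val=-3 bits=0xd at bit 12: 0xd000
bank (3b) val=-1 bits=0x7 at bit 9: 0xde00
err (4b) val=14 bits=0xe at bit 5: 0xdfc0
rsvd (2b) val=-1 bits=0x3 at bit 3: 0xdfd8
opcode (3b) val=-1 bits=0x7 at bit 0: 0xdfdf
word = 0xdfdf → big-endian bytes:
  [0]=0xdf  [1]=0xdf

df df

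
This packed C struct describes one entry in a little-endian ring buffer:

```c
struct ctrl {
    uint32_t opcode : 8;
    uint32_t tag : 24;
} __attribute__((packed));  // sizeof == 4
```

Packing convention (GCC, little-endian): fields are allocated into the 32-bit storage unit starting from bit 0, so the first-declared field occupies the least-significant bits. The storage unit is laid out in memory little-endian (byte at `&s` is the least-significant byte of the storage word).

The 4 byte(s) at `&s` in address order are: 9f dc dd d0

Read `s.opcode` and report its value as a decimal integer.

159

[0]=0x9f [1]=0xdc [2]=0xdd [3]=0xd0 (little-endian) → word 0xd0dddc9f
opcode:8 @ bit 0 → (0xd0dddc9f>>0)&0xff = 0x9f  ←
tag:24 @ bit 8 → (0xd0dddc9f>>8)&0xffffff = 0xd0dddc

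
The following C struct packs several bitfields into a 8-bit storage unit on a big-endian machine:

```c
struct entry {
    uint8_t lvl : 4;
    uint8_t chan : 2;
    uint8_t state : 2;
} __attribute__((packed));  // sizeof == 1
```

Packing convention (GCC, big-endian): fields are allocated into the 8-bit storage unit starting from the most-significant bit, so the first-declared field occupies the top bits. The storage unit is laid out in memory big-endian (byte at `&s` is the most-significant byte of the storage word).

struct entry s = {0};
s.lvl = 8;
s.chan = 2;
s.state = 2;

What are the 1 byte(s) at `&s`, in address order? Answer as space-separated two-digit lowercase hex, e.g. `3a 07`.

lvl (4b) val=8 bits=0x8 at bit 4: 0x80
chan (2b) val=2 bits=0x2 at bit 2: 0x88
state (2b) val=2 bits=0x2 at bit 0: 0x8a
word = 0x8a → big-endian bytes:
  [0]=0x8a

8a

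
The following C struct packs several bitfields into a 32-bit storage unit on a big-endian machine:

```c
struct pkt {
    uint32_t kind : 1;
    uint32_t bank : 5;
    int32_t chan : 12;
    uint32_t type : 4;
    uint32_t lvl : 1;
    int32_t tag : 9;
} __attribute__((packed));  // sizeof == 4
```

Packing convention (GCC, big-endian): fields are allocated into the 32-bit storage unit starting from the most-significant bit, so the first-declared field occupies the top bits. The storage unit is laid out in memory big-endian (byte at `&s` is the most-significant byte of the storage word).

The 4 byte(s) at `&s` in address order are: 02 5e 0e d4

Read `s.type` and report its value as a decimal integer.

3

[0]=0x02 [1]=0x5e [2]=0x0e [3]=0xd4 (big-endian) → word 0x025e0ed4
kind:1 @ bit 31 → (0x025e0ed4>>31)&0x1 = 0x0
bank:5 @ bit 26 → (0x025e0ed4>>26)&0x1f = 0x0
chan:12 @ bit 14 → (0x025e0ed4>>14)&0xfff = 0x978
type:4 @ bit 10 → (0x025e0ed4>>10)&0xf = 0x3  ←
lvl:1 @ bit 9 → (0x025e0ed4>>9)&0x1 = 0x1
tag:9 @ bit 0 → (0x025e0ed4>>0)&0x1ff = 0xd4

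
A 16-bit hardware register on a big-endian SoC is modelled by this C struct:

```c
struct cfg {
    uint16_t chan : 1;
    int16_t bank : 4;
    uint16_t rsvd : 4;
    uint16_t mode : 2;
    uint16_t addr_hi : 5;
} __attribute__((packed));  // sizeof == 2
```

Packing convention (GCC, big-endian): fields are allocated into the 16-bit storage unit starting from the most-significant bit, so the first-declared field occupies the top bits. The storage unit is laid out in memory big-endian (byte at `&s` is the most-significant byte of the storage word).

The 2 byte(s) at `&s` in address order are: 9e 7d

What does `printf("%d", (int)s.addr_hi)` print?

29

[0]=0x9e [1]=0x7d (big-endian) → word 0x9e7d
chan:1 @ bit 15 → (0x9e7d>>15)&0x1 = 0x1
bank:4 @ bit 11 → (0x9e7d>>11)&0xf = 0x3
rsvd:4 @ bit 7 → (0x9e7d>>7)&0xf = 0xc
mode:2 @ bit 5 → (0x9e7d>>5)&0x3 = 0x3
addr_hi:5 @ bit 0 → (0x9e7d>>0)&0x1f = 0x1d  ←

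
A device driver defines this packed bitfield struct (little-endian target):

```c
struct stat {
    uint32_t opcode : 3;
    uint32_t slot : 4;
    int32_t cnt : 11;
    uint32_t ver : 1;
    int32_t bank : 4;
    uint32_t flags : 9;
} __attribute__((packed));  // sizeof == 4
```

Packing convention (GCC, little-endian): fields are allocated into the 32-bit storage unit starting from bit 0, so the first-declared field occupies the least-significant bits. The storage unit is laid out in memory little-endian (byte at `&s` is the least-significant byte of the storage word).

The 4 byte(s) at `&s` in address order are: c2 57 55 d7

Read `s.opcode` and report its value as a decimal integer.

[0]=0xc2 [1]=0x57 [2]=0x55 [3]=0xd7 (little-endian) → word 0xd75557c2
opcode:3 @ bit 0 → (0xd75557c2>>0)&0x7 = 0x2  ←
slot:4 @ bit 3 → (0xd75557c2>>3)&0xf = 0x8
cnt:11 @ bit 7 → (0xd75557c2>>7)&0x7ff = 0x2af
ver:1 @ bit 18 → (0xd75557c2>>18)&0x1 = 0x1
bank:4 @ bit 19 → (0xd75557c2>>19)&0xf = 0xa
flags:9 @ bit 23 → (0xd75557c2>>23)&0x1ff = 0x1ae

2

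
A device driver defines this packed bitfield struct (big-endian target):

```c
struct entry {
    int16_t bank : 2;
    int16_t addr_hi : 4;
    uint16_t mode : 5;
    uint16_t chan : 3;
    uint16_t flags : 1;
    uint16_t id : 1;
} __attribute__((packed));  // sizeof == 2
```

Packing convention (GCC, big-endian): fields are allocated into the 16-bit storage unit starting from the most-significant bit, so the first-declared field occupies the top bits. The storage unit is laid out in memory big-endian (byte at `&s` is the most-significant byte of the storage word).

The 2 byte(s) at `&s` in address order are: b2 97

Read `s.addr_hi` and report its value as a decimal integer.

[0]=0xb2 [1]=0x97 (big-endian) → word 0xb297
bank:2 @ bit 14 → (0xb297>>14)&0x3 = 0x2
addr_hi:4 @ bit 10 → (0xb297>>10)&0xf = 0xc  ←
mode:5 @ bit 5 → (0xb297>>5)&0x1f = 0x14
chan:3 @ bit 2 → (0xb297>>2)&0x7 = 0x5
flags:1 @ bit 1 → (0xb297>>1)&0x1 = 0x1
id:1 @ bit 0 → (0xb297>>0)&0x1 = 0x1
addr_hi signed 4b, MSB=1: 12 - 16 = -4

-4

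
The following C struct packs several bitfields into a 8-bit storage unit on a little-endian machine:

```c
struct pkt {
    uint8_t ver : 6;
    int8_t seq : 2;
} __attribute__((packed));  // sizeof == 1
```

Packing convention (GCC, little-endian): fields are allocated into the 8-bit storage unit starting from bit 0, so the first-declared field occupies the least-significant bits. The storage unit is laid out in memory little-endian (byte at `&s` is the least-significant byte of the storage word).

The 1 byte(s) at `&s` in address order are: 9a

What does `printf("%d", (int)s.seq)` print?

[0]=0x9a (little-endian) → word 0x9a
ver:6 @ bit 0 → (0x9a>>0)&0x3f = 0x1a
seq:2 @ bit 6 → (0x9a>>6)&0x3 = 0x2  ←
seq signed 2b, MSB=1: 2 - 4 = -2

-2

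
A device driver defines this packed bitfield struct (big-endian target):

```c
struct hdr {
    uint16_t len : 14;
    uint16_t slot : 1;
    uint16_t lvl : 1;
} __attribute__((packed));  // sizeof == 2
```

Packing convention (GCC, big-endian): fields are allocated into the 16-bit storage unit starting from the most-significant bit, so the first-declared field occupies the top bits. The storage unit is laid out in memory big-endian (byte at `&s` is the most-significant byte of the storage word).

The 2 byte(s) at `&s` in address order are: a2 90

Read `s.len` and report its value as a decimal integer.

10404

[0]=0xa2 [1]=0x90 (big-endian) → word 0xa290
len [2+:14] = (word>>2) & 0x3fff = 10404  ←
slot [1+:1] = (word>>1) & 0x1 = 0
lvl [0+:1] = (word>>0) & 0x1 = 0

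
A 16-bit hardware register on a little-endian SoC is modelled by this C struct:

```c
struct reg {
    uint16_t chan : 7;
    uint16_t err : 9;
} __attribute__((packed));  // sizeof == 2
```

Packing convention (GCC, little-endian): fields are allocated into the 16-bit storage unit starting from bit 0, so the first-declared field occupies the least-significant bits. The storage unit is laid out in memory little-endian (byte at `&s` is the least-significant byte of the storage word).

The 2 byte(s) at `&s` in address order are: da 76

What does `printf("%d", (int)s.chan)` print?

90

[0]=0xda [1]=0x76 (little-endian) → word 0x76da
chan [0+:7] = (word>>0) & 0x7f = 90  ←
err [7+:9] = (word>>7) & 0x1ff = 237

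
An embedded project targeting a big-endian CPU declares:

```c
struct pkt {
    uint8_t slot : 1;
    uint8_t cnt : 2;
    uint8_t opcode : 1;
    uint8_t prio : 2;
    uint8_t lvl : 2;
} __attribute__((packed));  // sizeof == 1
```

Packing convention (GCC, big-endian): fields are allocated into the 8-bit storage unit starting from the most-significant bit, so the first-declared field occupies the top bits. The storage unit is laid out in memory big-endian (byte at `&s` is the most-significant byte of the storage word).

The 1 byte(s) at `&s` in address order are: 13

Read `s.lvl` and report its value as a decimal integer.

3

[0]=0x13 (big-endian) → word 0x13
slot:1 @ bit 7 → (0x13>>7)&0x1 = 0x0
cnt:2 @ bit 5 → (0x13>>5)&0x3 = 0x0
opcode:1 @ bit 4 → (0x13>>4)&0x1 = 0x1
prio:2 @ bit 2 → (0x13>>2)&0x3 = 0x0
lvl:2 @ bit 0 → (0x13>>0)&0x3 = 0x3  ←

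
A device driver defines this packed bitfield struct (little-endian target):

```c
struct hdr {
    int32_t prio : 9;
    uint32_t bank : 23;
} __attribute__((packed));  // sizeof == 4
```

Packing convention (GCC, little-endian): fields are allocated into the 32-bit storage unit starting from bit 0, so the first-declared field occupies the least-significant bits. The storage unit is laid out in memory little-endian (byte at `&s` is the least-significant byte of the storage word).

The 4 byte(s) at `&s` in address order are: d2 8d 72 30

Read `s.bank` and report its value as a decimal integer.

1587526

[0]=0xd2 [1]=0x8d [2]=0x72 [3]=0x30 (little-endian) → word 0x30728dd2
prio:9 @ bit 0 → (0x30728dd2>>0)&0x1ff = 0x1d2
bank:23 @ bit 9 → (0x30728dd2>>9)&0x7fffff = 0x183946  ←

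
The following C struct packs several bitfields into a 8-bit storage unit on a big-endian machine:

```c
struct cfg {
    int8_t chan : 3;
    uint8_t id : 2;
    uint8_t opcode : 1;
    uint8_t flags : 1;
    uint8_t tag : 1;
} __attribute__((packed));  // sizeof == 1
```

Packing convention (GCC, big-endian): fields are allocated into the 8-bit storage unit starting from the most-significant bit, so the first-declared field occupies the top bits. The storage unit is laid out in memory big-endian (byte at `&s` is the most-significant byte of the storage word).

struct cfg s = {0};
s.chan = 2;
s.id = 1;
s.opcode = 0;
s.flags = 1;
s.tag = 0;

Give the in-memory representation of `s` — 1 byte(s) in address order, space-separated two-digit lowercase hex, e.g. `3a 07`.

chan:3 = 2 → 0x2 << 5 → word 0x40
id:2 = 1 → 0x1 << 3 → word 0x48
opcode:1 = 0 → 0x0 << 2 → word 0x48
flags:1 = 1 → 0x1 << 1 → word 0x4a
tag:1 = 0 → 0x0 << 0 → word 0x4a
word = 0x4a → big-endian bytes:
  [0]=0x4a

4a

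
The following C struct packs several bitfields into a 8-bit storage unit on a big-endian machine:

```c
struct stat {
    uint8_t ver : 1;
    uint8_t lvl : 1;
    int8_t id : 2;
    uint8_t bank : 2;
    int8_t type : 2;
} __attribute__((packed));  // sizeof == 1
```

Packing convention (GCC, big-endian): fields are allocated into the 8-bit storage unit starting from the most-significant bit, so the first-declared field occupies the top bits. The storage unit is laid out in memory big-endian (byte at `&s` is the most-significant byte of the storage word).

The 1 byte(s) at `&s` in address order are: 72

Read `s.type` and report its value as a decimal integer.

-2

[0]=0x72 (big-endian) → word 0x72
ver:1 @ bit 7 → (0x72>>7)&0x1 = 0x0
lvl:1 @ bit 6 → (0x72>>6)&0x1 = 0x1
id:2 @ bit 4 → (0x72>>4)&0x3 = 0x3
bank:2 @ bit 2 → (0x72>>2)&0x3 = 0x0
type:2 @ bit 0 → (0x72>>0)&0x3 = 0x2  ←
type signed 2b, MSB=1: 2 - 4 = -2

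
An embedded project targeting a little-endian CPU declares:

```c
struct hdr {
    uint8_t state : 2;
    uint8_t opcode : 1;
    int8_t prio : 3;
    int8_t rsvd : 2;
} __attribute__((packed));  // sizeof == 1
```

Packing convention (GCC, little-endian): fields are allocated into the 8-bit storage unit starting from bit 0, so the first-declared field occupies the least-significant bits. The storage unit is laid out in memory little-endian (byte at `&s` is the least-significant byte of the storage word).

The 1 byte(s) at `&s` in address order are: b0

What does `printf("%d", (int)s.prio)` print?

[0]=0xb0 (little-endian) → word 0xb0
state [0+:2] = (word>>0) & 0x3 = 0
opcode [2+:1] = (word>>2) & 0x1 = 0
prio [3+:3] = (word>>3) & 0x7 = 6  ←
rsvd [6+:2] = (word>>6) & 0x3 = 2
prio signed 3b, MSB=1: 6 - 8 = -2

-2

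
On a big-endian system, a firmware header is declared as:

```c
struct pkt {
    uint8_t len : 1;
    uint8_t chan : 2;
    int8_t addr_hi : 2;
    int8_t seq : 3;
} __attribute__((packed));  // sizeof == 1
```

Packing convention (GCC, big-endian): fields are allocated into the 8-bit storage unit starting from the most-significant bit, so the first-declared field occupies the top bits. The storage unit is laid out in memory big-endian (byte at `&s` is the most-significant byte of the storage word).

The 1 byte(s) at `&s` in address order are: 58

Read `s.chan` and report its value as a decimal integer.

2

[0]=0x58 (big-endian) → word 0x58
len:1 @ bit 7 → (0x58>>7)&0x1 = 0x0
chan:2 @ bit 5 → (0x58>>5)&0x3 = 0x2  ←
addr_hi:2 @ bit 3 → (0x58>>3)&0x3 = 0x3
seq:3 @ bit 0 → (0x58>>0)&0x7 = 0x0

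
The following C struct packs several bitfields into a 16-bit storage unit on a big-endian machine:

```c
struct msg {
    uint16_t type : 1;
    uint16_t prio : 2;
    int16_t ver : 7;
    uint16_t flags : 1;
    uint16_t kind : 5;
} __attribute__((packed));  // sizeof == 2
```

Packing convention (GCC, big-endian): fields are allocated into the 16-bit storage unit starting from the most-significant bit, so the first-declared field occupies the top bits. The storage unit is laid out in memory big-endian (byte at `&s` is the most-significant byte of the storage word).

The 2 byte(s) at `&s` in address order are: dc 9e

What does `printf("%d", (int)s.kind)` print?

[0]=0xdc [1]=0x9e (big-endian) → word 0xdc9e
type [15+:1] = (word>>15) & 0x1 = 1
prio [13+:2] = (word>>13) & 0x3 = 2
ver [6+:7] = (word>>6) & 0x7f = 114
flags [5+:1] = (word>>5) & 0x1 = 0
kind [0+:5] = (word>>0) & 0x1f = 30  ←

30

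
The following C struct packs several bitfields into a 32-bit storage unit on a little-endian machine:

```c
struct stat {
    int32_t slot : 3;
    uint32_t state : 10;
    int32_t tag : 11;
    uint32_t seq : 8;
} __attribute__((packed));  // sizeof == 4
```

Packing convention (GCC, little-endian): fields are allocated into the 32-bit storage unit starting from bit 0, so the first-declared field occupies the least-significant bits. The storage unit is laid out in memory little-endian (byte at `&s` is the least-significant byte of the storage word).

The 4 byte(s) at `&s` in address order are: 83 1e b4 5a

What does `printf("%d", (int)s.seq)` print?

90

[0]=0x83 [1]=0x1e [2]=0xb4 [3]=0x5a (little-endian) → word 0x5ab41e83
slot:3 @ bit 0 → (0x5ab41e83>>0)&0x7 = 0x3
state:10 @ bit 3 → (0x5ab41e83>>3)&0x3ff = 0x3d0
tag:11 @ bit 13 → (0x5ab41e83>>13)&0x7ff = 0x5a0
seq:8 @ bit 24 → (0x5ab41e83>>24)&0xff = 0x5a  ←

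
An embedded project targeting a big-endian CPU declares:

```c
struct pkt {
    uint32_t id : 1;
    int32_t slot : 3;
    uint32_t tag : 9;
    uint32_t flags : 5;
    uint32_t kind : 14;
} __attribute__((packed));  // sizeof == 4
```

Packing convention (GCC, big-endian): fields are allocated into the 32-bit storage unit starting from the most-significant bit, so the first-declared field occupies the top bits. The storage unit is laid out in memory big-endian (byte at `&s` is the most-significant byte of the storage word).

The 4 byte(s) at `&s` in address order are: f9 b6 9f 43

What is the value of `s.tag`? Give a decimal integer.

310

[0]=0xf9 [1]=0xb6 [2]=0x9f [3]=0x43 (big-endian) → word 0xf9b69f43
id:1 @ bit 31 → (0xf9b69f43>>31)&0x1 = 0x1
slot:3 @ bit 28 → (0xf9b69f43>>28)&0x7 = 0x7
tag:9 @ bit 19 → (0xf9b69f43>>19)&0x1ff = 0x136  ←
flags:5 @ bit 14 → (0xf9b69f43>>14)&0x1f = 0x1a
kind:14 @ bit 0 → (0xf9b69f43>>0)&0x3fff = 0x1f43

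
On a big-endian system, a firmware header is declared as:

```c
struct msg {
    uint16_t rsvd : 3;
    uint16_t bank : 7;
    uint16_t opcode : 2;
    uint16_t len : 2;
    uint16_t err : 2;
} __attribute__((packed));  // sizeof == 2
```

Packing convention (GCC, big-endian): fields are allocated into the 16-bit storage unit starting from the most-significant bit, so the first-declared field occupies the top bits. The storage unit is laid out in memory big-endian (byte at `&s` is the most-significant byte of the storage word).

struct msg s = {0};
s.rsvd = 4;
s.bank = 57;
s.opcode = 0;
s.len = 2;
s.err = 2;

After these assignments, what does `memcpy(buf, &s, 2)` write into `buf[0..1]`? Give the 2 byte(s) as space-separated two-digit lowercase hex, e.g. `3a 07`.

rsvd:3 = 4 → 0x4 << 13 → word 0x8000
bank:7 = 57 → 0x39 << 6 → word 0x8e40
opcode:2 = 0 → 0x0 << 4 → word 0x8e40
len:2 = 2 → 0x2 << 2 → word 0x8e48
err:2 = 2 → 0x2 << 0 → word 0x8e4a
word = 0x8e4a → big-endian bytes:
  [0]=0x8e  [1]=0x4a

8e 4a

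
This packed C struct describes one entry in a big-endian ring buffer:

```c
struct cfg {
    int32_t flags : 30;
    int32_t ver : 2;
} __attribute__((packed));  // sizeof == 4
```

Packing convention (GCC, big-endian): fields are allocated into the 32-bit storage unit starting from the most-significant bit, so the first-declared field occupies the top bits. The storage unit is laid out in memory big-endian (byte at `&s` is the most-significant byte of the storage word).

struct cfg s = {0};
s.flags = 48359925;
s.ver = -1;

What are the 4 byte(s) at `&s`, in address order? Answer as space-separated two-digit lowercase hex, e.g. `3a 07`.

0b 87 a7 d7

flags:30 = 48359925 → 0x2e1e9f5 << 2 → word 0x0b87a7d4
ver:2 = -1 → 0x3 << 0 → word 0x0b87a7d7
word = 0x0b87a7d7 → big-endian bytes:
  [0]=0x0b  [1]=0x87  [2]=0xa7  [3]=0xd7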